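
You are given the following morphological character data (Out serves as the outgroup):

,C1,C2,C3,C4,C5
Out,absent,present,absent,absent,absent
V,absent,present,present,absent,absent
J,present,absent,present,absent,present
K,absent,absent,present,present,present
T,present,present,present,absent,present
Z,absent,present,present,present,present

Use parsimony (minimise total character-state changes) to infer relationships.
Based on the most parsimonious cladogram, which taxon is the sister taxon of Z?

Character polarity is set by the outgroup: the derived state is whichever differs from the outgroup's state, so for C2 the derived state is 'absent', and for the remaining characters it is 'present'.
Only J and T show the derived state 'present' for C1, supporting them as a clade.
C2 (state 'absent') occurs in J and K but conflicts with the nesting implied by the other characters — most parsimoniously interpreted as homoplasy.
All ingroup taxa share the derived state 'present' for C3; it defines the ingroup but does not resolve relationships within it.
C4: derived state 'present' in K and Z only — synapomorphy for {K, Z}.
Only J, K, T, and Z show the derived state 'present' for C5, supporting them as a clade.
Most parsimonious ingroup topology: (V,((J,T),(K,Z))).
Z and K form a cherry on this tree, so they are sister taxa.

K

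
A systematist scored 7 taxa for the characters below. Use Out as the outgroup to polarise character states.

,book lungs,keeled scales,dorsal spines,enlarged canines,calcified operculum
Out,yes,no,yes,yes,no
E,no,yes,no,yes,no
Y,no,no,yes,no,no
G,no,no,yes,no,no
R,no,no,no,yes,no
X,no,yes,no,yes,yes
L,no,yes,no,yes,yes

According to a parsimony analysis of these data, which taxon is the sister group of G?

Character polarity is set by the outgroup: the derived state is whichever differs from the outgroup's state, so for book lungs, dorsal spines, enlarged canines the derived state is 'no', and for the remaining characters it is 'yes'.
All ingroup taxa share the derived state 'no' for book lungs; it defines the ingroup but does not resolve relationships within it.
keeled scales: derived state 'yes' in E, L, and X only — synapomorphy for {E, L, X}.
dorsal spines (derived state 'no') is shared by E, L, R, and X — a synapomorphy uniting that clade.
enlarged canines (derived state 'no') is shared by G and Y — a synapomorphy uniting that clade.
calcified operculum: derived state 'yes' in L and X only — synapomorphy for {L, X}.
Most parsimonious ingroup topology: (((E,(X,L)),R),(Y,G)).
G and Y form a cherry on this tree, so they are sister taxa.

Y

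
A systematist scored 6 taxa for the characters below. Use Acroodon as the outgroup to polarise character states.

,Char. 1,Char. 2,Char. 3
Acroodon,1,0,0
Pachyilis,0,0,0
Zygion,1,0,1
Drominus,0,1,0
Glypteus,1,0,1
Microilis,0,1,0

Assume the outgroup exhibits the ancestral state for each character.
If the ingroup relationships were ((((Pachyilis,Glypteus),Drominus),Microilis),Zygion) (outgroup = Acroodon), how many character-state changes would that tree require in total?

6

Map each character onto ((((Pachyilis,Glypteus),Drominus),Microilis),Zygion) (rooted by Acroodon) and count the minimum state changes it requires (Fitch parsimony):
Char. 1: 2; Char. 2: 2; Char. 3: 2.
Total tree length = 6.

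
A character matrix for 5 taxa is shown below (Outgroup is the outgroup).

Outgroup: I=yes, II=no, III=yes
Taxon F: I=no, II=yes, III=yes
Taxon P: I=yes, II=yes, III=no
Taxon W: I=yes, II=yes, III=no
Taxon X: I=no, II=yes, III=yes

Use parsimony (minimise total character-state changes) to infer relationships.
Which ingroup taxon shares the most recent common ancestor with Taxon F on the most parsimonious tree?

Character polarity is set by the outgroup: the derived state is whichever differs from the outgroup's state, so for I, III the derived state is 'no', and for the remaining characters it is 'yes'.
Only Taxon F and Taxon X show the derived state 'no' for I, supporting them as a clade.
II (derived state 'yes') is shared by all ingroup taxa — unites the whole ingroup.
Only Taxon P and Taxon W show the derived state 'no' for III, supporting them as a clade.
Most parsimonious ingroup topology: ((Taxon F,Taxon X),(Taxon P,Taxon W)).
Taxon F and Taxon X form a cherry on this tree, so they are sister taxa.

Taxon X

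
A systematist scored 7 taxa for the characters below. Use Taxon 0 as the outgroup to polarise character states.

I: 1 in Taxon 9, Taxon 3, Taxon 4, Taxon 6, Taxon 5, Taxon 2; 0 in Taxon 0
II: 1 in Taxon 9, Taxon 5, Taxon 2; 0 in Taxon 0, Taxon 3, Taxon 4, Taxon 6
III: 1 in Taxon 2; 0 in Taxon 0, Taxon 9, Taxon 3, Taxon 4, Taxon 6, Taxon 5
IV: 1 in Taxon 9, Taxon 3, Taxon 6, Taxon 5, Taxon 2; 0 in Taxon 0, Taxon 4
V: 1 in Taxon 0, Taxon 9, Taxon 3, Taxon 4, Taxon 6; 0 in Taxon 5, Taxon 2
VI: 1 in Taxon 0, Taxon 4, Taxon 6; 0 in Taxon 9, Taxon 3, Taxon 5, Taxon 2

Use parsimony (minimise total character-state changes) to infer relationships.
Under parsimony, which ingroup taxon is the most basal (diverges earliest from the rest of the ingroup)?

Taxon 4

Character polarity is set by the outgroup: the derived state is whichever differs from the outgroup's state, so for V, VI the derived state is '0', and for the remaining characters it is '1'.
I (derived state '1') is shared by all ingroup taxa — unites the whole ingroup.
II: derived state '1' in Taxon 2, Taxon 5, and Taxon 9 only — synapomorphy for {Taxon 2, Taxon 5, Taxon 9}.
III (derived state '1') is unique to Taxon 2 (autapomorphy; uninformative for grouping).
Only Taxon 2, Taxon 3, Taxon 5, Taxon 6, and Taxon 9 show the derived state '1' for IV, supporting them as a clade.
Only Taxon 2 and Taxon 5 show the derived state '0' for V, supporting them as a clade.
Only Taxon 2, Taxon 3, Taxon 5, and Taxon 9 show the derived state '0' for VI, supporting them as a clade.
Most parsimonious ingroup topology: ((((Taxon 9,(Taxon 5,Taxon 2)),Taxon 3),Taxon 6),Taxon 4).
Taxon 4 is sister to the clade containing all other ingroup taxa, so it is the earliest-diverging (most basal) ingroup lineage.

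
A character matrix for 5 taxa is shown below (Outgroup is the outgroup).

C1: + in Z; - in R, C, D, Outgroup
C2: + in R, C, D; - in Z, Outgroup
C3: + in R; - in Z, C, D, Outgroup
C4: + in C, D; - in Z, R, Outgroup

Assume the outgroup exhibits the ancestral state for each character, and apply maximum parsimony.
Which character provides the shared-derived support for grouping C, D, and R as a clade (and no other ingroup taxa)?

C2

The outgroup has state '-' for every character, so '+' is the derived state throughout.
C1: derived state '+' in Z only — an autapomorphy, so it tells us nothing about relationships among taxa.
Only C, D, and R show the derived state '+' for C2, supporting them as a clade.
C3 (derived state '+') is unique to R (autapomorphy; uninformative for grouping).
Only C and D show the derived state '+' for C4, supporting them as a clade.
Most parsimonious ingroup topology: (((D,C),R),Z).
The clade {C, D, R} is supported by C2: its derived state '+' occurs in exactly those taxa and in no other taxon (including the outgroup).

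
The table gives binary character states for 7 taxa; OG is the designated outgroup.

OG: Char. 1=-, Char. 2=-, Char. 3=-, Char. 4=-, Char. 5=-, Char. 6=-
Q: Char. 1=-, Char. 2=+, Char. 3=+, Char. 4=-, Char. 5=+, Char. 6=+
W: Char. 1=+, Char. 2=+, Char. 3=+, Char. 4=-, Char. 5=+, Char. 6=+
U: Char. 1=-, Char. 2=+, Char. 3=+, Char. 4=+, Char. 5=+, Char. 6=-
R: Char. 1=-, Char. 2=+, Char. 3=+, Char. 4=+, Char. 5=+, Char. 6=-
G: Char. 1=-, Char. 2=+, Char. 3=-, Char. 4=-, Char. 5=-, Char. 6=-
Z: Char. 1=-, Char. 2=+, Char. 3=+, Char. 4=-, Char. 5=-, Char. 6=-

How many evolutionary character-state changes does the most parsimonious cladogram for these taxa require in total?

6

The outgroup has state '-' for every character, so '+' is the derived state throughout.
Char. 1: derived state '+' in W only — an autapomorphy, so it tells us nothing about relationships among taxa.
Char. 2 (derived state '+') is shared by all ingroup taxa — unites the whole ingroup.
Only Q, R, U, W, and Z show the derived state '+' for Char. 3, supporting them as a clade.
Only R and U show the derived state '+' for Char. 4, supporting them as a clade.
Only Q, R, U, and W show the derived state '+' for Char. 5, supporting them as a clade.
Char. 6: derived state '+' in Q and W only — synapomorphy for {Q, W}.
Most parsimonious ingroup topology: ((((Q,W),(U,R)),Z),G).
Changes per character on this tree: Char. 1: 1; Char. 2: 1; Char. 3: 1; Char. 4: 1; Char. 5: 1; Char. 6: 1.
Total = 6.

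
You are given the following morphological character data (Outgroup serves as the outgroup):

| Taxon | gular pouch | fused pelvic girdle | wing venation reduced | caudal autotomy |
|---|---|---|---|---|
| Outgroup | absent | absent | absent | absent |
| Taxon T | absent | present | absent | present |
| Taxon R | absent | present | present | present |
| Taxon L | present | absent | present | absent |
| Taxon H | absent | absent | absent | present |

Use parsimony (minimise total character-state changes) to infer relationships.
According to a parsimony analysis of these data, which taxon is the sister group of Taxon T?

Taxon R

The outgroup has state 'absent' for every character, so 'present' is the derived state throughout.
gular pouch: derived state 'present' in Taxon L only — an autapomorphy, so it tells us nothing about relationships among taxa.
Only Taxon R and Taxon T show the derived state 'present' for fused pelvic girdle, supporting them as a clade.
wing venation reduced (state 'present') occurs in Taxon L and Taxon R but conflicts with the nesting implied by the other characters — most parsimoniously interpreted as homoplasy.
Only Taxon H, Taxon R, and Taxon T show the derived state 'present' for caudal autotomy, supporting them as a clade.
Most parsimonious ingroup topology: ((Taxon H,(Taxon R,Taxon T)),Taxon L).
Taxon T and Taxon R form a cherry on this tree, so they are sister taxa.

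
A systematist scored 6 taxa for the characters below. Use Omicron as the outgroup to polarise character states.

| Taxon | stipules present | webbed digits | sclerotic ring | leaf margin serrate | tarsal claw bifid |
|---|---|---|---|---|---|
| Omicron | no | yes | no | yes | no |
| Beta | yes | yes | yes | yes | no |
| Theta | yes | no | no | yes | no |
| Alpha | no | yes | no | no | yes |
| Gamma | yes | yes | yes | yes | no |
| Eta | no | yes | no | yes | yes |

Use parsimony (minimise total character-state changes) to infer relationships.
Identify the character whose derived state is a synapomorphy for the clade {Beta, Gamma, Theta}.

Character polarity is set by the outgroup: the derived state is whichever differs from the outgroup's state, so for webbed digits, leaf margin serrate the derived state is 'no', and for the remaining characters it is 'yes'.
Only Beta, Gamma, and Theta show the derived state 'yes' for stipules present, supporting them as a clade.
webbed digits: derived state 'no' in Theta only — an autapomorphy, so it tells us nothing about relationships among taxa.
sclerotic ring: derived state 'yes' in Beta and Gamma only — synapomorphy for {Beta, Gamma}.
leaf margin serrate: derived state 'no' in Alpha only — an autapomorphy, so it tells us nothing about relationships among taxa.
tarsal claw bifid: derived state 'yes' in Alpha and Eta only — synapomorphy for {Alpha, Eta}.
Most parsimonious ingroup topology: (((Beta,Gamma),Theta),(Alpha,Eta)).
The clade {Beta, Gamma, Theta} is supported by stipules present: its derived state 'yes' occurs in exactly those taxa and in no other taxon (including the outgroup).

stipules present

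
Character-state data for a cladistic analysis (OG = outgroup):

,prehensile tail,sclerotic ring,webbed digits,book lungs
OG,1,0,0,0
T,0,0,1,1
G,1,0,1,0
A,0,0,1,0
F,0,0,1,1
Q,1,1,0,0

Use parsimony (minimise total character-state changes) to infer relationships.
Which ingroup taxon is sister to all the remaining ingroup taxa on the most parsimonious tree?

Character polarity is set by the outgroup: the derived state is whichever differs from the outgroup's state, so for prehensile tail the derived state is '0', and for the remaining characters it is '1'.
prehensile tail: derived state '0' in A, F, and T only — synapomorphy for {A, F, T}.
sclerotic ring (derived state '1') is unique to Q (autapomorphy; uninformative for grouping).
Only A, F, G, and T show the derived state '1' for webbed digits, supporting them as a clade.
book lungs (derived state '1') is shared by F and T — a synapomorphy uniting that clade.
Most parsimonious ingroup topology: ((((T,F),A),G),Q).
Q is sister to the clade containing all other ingroup taxa, so it is the earliest-diverging (most basal) ingroup lineage.

Q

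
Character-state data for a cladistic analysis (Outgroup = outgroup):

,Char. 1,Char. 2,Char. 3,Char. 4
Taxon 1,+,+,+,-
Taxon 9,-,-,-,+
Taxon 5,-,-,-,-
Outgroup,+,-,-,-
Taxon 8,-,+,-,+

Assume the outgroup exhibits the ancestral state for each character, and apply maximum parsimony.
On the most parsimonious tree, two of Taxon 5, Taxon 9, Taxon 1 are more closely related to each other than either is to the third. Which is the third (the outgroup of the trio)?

Taxon 1

Character polarity is set by the outgroup: the derived state is whichever differs from the outgroup's state, so for Char. 1 the derived state is '-', and for the remaining characters it is '+'.
Char. 1 (derived state '-') is shared by Taxon 5, Taxon 8, and Taxon 9 — a synapomorphy uniting that clade.
Char. 2 (state '+') occurs in Taxon 1 and Taxon 8 but conflicts with the nesting implied by the other characters — most parsimoniously interpreted as homoplasy.
Char. 3: derived state '+' in Taxon 1 only — an autapomorphy, so it tells us nothing about relationships among taxa.
Char. 4: derived state '+' in Taxon 8 and Taxon 9 only — synapomorphy for {Taxon 8, Taxon 9}.
Most parsimonious ingroup topology: ((Taxon 5,(Taxon 9,Taxon 8)),Taxon 1).
Taxon 9 and Taxon 5 share a more recent common ancestor with each other than either does with Taxon 1, so Taxon 1 is the least closely related of the three.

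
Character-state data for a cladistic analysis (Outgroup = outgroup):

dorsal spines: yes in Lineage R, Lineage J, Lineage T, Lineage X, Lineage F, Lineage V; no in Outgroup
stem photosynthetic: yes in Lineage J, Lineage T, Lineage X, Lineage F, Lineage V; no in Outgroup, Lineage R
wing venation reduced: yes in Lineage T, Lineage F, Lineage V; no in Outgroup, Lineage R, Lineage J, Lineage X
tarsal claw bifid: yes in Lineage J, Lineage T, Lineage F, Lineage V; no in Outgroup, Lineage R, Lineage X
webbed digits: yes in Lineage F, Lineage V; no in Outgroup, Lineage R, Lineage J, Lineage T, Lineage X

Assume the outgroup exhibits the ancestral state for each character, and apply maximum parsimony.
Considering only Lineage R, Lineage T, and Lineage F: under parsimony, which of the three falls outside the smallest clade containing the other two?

Lineage R

The outgroup has state 'no' for every character, so 'yes' is the derived state throughout.
All ingroup taxa share the derived state 'yes' for dorsal spines; it defines the ingroup but does not resolve relationships within it.
Only Lineage F, Lineage J, Lineage T, Lineage V, and Lineage X show the derived state 'yes' for stem photosynthetic, supporting them as a clade.
wing venation reduced (derived state 'yes') is shared by Lineage F, Lineage T, and Lineage V — a synapomorphy uniting that clade.
tarsal claw bifid (derived state 'yes') is shared by Lineage F, Lineage J, Lineage T, and Lineage V — a synapomorphy uniting that clade.
webbed digits (derived state 'yes') is shared by Lineage F and Lineage V — a synapomorphy uniting that clade.
Most parsimonious ingroup topology: (Lineage R,((Lineage J,(Lineage T,(Lineage F,Lineage V))),Lineage X)).
Lineage F and Lineage T share a more recent common ancestor with each other than either does with Lineage R, so Lineage R is the least closely related of the three.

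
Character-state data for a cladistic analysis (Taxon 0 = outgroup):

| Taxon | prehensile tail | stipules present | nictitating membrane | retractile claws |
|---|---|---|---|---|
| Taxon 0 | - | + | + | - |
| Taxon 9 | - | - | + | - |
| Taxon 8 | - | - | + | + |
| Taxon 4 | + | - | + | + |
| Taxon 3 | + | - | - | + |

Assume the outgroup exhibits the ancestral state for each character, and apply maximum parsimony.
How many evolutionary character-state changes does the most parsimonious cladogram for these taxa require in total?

4

Character polarity is set by the outgroup: the derived state is whichever differs from the outgroup's state, so for stipules present, nictitating membrane the derived state is '-', and for the remaining characters it is '+'.
Only Taxon 3 and Taxon 4 show the derived state '+' for prehensile tail, supporting them as a clade.
stipules present (derived state '-') is shared by all ingroup taxa — unites the whole ingroup.
nictitating membrane: derived state '-' in Taxon 3 only — an autapomorphy, so it tells us nothing about relationships among taxa.
retractile claws (derived state '+') is shared by Taxon 3, Taxon 4, and Taxon 8 — a synapomorphy uniting that clade.
Most parsimonious ingroup topology: (Taxon 9,(Taxon 8,(Taxon 4,Taxon 3))).
Changes per character on this tree: prehensile tail: 1; stipules present: 1; nictitating membrane: 1; retractile claws: 1.
Total = 4.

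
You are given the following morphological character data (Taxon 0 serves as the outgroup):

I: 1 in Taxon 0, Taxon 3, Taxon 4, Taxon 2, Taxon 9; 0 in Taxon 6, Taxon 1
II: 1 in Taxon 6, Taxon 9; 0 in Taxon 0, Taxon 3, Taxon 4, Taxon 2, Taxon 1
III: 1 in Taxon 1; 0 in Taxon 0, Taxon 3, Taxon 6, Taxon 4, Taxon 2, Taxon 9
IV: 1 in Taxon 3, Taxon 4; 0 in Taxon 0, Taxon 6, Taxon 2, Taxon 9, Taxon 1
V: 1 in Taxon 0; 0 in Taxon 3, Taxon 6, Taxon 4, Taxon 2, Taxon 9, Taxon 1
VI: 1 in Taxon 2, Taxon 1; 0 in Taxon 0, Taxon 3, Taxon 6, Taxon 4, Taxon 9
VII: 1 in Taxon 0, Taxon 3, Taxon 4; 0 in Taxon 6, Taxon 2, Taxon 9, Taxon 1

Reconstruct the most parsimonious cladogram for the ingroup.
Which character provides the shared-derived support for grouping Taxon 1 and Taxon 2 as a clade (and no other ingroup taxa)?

VI

Character polarity is set by the outgroup: the derived state is whichever differs from the outgroup's state, so for I, V, VII the derived state is '0', and for the remaining characters it is '1'.
I (state '0') occurs in Taxon 1 and Taxon 6 but conflicts with the nesting implied by the other characters — most parsimoniously interpreted as homoplasy.
II (derived state '1') is shared by Taxon 6 and Taxon 9 — a synapomorphy uniting that clade.
III (derived state '1') is unique to Taxon 1 (autapomorphy; uninformative for grouping).
Only Taxon 3 and Taxon 4 show the derived state '1' for IV, supporting them as a clade.
All ingroup taxa share the derived state '0' for V; it defines the ingroup but does not resolve relationships within it.
VI: derived state '1' in Taxon 1 and Taxon 2 only — synapomorphy for {Taxon 1, Taxon 2}.
VII (derived state '0') is shared by Taxon 1, Taxon 2, Taxon 6, and Taxon 9 — a synapomorphy uniting that clade.
Most parsimonious ingroup topology: ((Taxon 3,Taxon 4),((Taxon 6,Taxon 9),(Taxon 2,Taxon 1))).
The clade {Taxon 1, Taxon 2} is supported by VI: its derived state '1' occurs in exactly those taxa and in no other taxon (including the outgroup).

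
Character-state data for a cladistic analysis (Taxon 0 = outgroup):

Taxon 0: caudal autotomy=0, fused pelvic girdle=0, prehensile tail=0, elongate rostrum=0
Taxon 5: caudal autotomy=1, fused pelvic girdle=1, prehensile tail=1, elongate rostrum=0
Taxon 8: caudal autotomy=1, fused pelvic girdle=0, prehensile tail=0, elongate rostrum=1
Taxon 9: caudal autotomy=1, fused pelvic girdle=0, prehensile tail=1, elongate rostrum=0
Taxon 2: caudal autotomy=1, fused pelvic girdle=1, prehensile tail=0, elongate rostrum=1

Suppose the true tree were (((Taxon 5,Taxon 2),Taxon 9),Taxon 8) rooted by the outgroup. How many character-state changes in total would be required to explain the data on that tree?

6

Map each character onto (((Taxon 5,Taxon 2),Taxon 9),Taxon 8) (rooted by Taxon 0) and count the minimum state changes it requires (Fitch parsimony):
caudal autotomy: 1; fused pelvic girdle: 1; prehensile tail: 2; elongate rostrum: 2.
Total tree length = 6.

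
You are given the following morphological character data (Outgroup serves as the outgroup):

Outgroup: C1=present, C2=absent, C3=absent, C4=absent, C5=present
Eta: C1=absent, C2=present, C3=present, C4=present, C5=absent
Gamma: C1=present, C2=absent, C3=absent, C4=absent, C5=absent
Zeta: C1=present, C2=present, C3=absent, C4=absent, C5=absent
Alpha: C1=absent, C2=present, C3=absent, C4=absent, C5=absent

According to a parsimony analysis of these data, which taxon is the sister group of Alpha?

Character polarity is set by the outgroup: the derived state is whichever differs from the outgroup's state, so for C1, C5 the derived state is 'absent', and for the remaining characters it is 'present'.
C1: derived state 'absent' in Alpha and Eta only — synapomorphy for {Alpha, Eta}.
C2 (derived state 'present') is shared by Alpha, Eta, and Zeta — a synapomorphy uniting that clade.
C3 (derived state 'present') is unique to Eta (autapomorphy; uninformative for grouping).
C4: derived state 'present' in Eta only — an autapomorphy, so it tells us nothing about relationships among taxa.
C5 (derived state 'absent') is shared by all ingroup taxa — unites the whole ingroup.
Most parsimonious ingroup topology: (((Eta,Alpha),Zeta),Gamma).
Alpha and Eta form a cherry on this tree, so they are sister taxa.

Eta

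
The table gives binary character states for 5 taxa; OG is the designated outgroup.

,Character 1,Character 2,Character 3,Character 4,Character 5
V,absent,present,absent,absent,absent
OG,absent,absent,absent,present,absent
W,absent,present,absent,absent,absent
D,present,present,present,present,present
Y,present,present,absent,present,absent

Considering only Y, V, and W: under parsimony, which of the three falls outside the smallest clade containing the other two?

Y

Character polarity is set by the outgroup: the derived state is whichever differs from the outgroup's state, so for Character 4 the derived state is 'absent', and for the remaining characters it is 'present'.
Character 1: derived state 'present' in D and Y only — synapomorphy for {D, Y}.
All ingroup taxa share the derived state 'present' for Character 2; it defines the ingroup but does not resolve relationships within it.
Character 3 (derived state 'present') is unique to D (autapomorphy; uninformative for grouping).
Character 4 (derived state 'absent') is shared by V and W — a synapomorphy uniting that clade.
Character 5: derived state 'present' in D only — an autapomorphy, so it tells us nothing about relationships among taxa.
Most parsimonious ingroup topology: ((D,Y),(V,W)).
V and W share a more recent common ancestor with each other than either does with Y, so Y is the least closely related of the three.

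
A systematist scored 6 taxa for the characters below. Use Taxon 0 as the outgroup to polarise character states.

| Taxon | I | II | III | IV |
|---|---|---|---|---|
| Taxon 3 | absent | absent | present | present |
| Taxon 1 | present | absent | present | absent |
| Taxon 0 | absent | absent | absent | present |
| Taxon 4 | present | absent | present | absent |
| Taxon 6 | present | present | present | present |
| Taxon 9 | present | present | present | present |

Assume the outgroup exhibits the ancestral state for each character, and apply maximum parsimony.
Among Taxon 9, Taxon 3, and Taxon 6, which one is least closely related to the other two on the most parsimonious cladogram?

Character polarity is set by the outgroup: the derived state is whichever differs from the outgroup's state, so for IV the derived state is 'absent', and for the remaining characters it is 'present'.
Only Taxon 1, Taxon 4, Taxon 6, and Taxon 9 show the derived state 'present' for I, supporting them as a clade.
Only Taxon 6 and Taxon 9 show the derived state 'present' for II, supporting them as a clade.
All ingroup taxa share the derived state 'present' for III; it defines the ingroup but does not resolve relationships within it.
Only Taxon 1 and Taxon 4 show the derived state 'absent' for IV, supporting them as a clade.
Most parsimonious ingroup topology: (((Taxon 1,Taxon 4),(Taxon 9,Taxon 6)),Taxon 3).
Taxon 6 and Taxon 9 share a more recent common ancestor with each other than either does with Taxon 3, so Taxon 3 is the least closely related of the three.

Taxon 3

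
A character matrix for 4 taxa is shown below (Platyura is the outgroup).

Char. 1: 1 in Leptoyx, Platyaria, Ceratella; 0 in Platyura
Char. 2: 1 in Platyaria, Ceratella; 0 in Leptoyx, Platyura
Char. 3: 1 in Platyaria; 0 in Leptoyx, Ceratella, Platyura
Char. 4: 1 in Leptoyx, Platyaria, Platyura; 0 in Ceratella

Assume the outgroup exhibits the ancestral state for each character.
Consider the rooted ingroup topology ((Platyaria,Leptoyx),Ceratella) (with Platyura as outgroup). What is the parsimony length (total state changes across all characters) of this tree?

5

Map each character onto ((Platyaria,Leptoyx),Ceratella) (rooted by Platyura) and count the minimum state changes it requires (Fitch parsimony):
Char. 1: 1; Char. 2: 2; Char. 3: 1; Char. 4: 1.
Total tree length = 5.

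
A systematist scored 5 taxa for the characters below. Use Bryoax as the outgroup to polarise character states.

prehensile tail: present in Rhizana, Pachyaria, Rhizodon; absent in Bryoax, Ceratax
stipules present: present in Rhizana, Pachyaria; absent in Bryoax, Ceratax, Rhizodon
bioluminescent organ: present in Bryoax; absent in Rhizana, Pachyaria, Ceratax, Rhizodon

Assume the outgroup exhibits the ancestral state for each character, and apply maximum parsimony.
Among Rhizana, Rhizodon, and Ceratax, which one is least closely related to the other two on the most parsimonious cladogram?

Ceratax

Character polarity is set by the outgroup: the derived state is whichever differs from the outgroup's state, so for bioluminescent organ the derived state is 'absent', and for the remaining characters it is 'present'.
Only Pachyaria, Rhizana, and Rhizodon show the derived state 'present' for prehensile tail, supporting them as a clade.
Only Pachyaria and Rhizana show the derived state 'present' for stipules present, supporting them as a clade.
bioluminescent organ (derived state 'absent') is shared by all ingroup taxa — unites the whole ingroup.
Most parsimonious ingroup topology: (((Rhizana,Pachyaria),Rhizodon),Ceratax).
Rhizodon and Rhizana share a more recent common ancestor with each other than either does with Ceratax, so Ceratax is the least closely related of the three.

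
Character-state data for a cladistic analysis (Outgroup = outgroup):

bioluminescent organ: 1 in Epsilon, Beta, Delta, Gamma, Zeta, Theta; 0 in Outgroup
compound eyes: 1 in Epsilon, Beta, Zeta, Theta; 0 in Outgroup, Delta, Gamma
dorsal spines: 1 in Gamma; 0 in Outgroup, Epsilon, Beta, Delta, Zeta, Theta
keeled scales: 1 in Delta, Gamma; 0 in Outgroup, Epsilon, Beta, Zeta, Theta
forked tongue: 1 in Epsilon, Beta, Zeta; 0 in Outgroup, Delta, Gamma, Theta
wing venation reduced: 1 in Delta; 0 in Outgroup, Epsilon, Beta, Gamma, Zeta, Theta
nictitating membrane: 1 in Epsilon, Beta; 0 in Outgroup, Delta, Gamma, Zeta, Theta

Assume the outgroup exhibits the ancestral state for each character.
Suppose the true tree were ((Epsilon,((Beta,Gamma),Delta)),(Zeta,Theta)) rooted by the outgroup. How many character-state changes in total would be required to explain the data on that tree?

Map each character onto ((Epsilon,((Beta,Gamma),Delta)),(Zeta,Theta)) (rooted by Outgroup) and count the minimum state changes it requires (Fitch parsimony):
bioluminescent organ: 1; compound eyes: 3; dorsal spines: 1; keeled scales: 2; forked tongue: 3; wing venation reduced: 1; nictitating membrane: 2.
Total tree length = 13.

13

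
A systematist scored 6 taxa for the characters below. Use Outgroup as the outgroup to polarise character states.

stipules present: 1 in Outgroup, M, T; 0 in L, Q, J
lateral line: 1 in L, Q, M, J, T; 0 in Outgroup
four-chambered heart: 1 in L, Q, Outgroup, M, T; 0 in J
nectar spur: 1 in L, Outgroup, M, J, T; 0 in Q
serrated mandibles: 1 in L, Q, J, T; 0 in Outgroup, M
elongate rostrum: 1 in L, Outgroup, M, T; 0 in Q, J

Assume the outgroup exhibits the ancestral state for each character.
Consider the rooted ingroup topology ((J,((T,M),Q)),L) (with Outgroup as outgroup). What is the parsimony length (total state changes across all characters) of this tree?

9

Map each character onto ((J,((T,M),Q)),L) (rooted by Outgroup) and count the minimum state changes it requires (Fitch parsimony):
stipules present: 2; lateral line: 1; four-chambered heart: 1; nectar spur: 1; serrated mandibles: 2; elongate rostrum: 2.
Total tree length = 9.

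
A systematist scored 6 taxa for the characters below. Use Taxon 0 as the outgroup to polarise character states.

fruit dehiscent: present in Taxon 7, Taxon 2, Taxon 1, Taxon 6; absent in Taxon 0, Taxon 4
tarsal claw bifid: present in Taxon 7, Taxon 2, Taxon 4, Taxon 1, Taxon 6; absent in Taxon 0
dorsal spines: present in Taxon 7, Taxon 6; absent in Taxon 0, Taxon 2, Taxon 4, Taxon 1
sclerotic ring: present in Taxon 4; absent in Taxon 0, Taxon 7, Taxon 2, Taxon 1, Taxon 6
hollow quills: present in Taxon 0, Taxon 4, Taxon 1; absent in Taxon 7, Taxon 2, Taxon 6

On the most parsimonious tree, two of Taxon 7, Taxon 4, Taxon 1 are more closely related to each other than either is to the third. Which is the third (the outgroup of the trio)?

Character polarity is set by the outgroup: the derived state is whichever differs from the outgroup's state, so for hollow quills the derived state is 'absent', and for the remaining characters it is 'present'.
fruit dehiscent: derived state 'present' in Taxon 1, Taxon 2, Taxon 6, and Taxon 7 only — synapomorphy for {Taxon 1, Taxon 2, Taxon 6, Taxon 7}.
All ingroup taxa share the derived state 'present' for tarsal claw bifid; it defines the ingroup but does not resolve relationships within it.
Only Taxon 6 and Taxon 7 show the derived state 'present' for dorsal spines, supporting them as a clade.
sclerotic ring (derived state 'present') is unique to Taxon 4 (autapomorphy; uninformative for grouping).
hollow quills: derived state 'absent' in Taxon 2, Taxon 6, and Taxon 7 only — synapomorphy for {Taxon 2, Taxon 6, Taxon 7}.
Most parsimonious ingroup topology: ((((Taxon 7,Taxon 6),Taxon 2),Taxon 1),Taxon 4).
Taxon 1 and Taxon 7 share a more recent common ancestor with each other than either does with Taxon 4, so Taxon 4 is the least closely related of the three.

Taxon 4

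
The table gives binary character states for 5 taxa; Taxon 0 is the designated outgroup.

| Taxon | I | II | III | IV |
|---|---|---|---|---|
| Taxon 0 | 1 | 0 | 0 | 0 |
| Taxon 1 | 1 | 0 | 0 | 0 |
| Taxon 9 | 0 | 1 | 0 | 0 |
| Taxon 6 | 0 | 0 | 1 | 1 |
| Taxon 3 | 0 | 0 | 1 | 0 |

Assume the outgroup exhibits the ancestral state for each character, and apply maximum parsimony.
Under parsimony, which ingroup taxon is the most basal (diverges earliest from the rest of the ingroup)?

Taxon 1

Character polarity is set by the outgroup: the derived state is whichever differs from the outgroup's state, so for I the derived state is '0', and for the remaining characters it is '1'.
Only Taxon 3, Taxon 6, and Taxon 9 show the derived state '0' for I, supporting them as a clade.
II (derived state '1') is unique to Taxon 9 (autapomorphy; uninformative for grouping).
Only Taxon 3 and Taxon 6 show the derived state '1' for III, supporting them as a clade.
IV: derived state '1' in Taxon 6 only — an autapomorphy, so it tells us nothing about relationships among taxa.
Most parsimonious ingroup topology: (Taxon 1,(Taxon 9,(Taxon 6,Taxon 3))).
Taxon 1 is sister to the clade containing all other ingroup taxa, so it is the earliest-diverging (most basal) ingroup lineage.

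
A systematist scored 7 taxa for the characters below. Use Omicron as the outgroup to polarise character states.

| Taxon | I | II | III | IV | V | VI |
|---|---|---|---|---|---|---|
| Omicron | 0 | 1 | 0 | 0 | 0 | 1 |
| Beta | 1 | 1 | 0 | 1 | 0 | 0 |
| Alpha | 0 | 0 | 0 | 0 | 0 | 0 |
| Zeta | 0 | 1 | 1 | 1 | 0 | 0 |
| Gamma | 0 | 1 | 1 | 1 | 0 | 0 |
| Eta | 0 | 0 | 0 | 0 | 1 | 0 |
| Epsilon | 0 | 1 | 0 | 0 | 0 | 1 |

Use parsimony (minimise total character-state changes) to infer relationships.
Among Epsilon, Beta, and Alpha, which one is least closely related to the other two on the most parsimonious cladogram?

Epsilon

Character polarity is set by the outgroup: the derived state is whichever differs from the outgroup's state, so for II, VI the derived state is '0', and for the remaining characters it is '1'.
I (derived state '1') is unique to Beta (autapomorphy; uninformative for grouping).
II (derived state '0') is shared by Alpha and Eta — a synapomorphy uniting that clade.
III (derived state '1') is shared by Gamma and Zeta — a synapomorphy uniting that clade.
IV: derived state '1' in Beta, Gamma, and Zeta only — synapomorphy for {Beta, Gamma, Zeta}.
V: derived state '1' in Eta only — an autapomorphy, so it tells us nothing about relationships among taxa.
VI (derived state '0') is shared by Alpha, Beta, Eta, Gamma, and Zeta — a synapomorphy uniting that clade.
Most parsimonious ingroup topology: (((Beta,(Zeta,Gamma)),(Alpha,Eta)),Epsilon).
Beta and Alpha share a more recent common ancestor with each other than either does with Epsilon, so Epsilon is the least closely related of the three.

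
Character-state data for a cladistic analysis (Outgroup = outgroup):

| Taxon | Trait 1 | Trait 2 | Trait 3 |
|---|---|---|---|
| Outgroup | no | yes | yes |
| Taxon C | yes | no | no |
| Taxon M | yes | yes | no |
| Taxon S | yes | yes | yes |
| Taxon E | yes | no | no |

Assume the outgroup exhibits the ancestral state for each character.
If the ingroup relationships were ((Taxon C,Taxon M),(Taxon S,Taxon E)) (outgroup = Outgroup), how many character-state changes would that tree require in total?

5

Map each character onto ((Taxon C,Taxon M),(Taxon S,Taxon E)) (rooted by Outgroup) and count the minimum state changes it requires (Fitch parsimony):
Trait 1: 1; Trait 2: 2; Trait 3: 2.
Total tree length = 5.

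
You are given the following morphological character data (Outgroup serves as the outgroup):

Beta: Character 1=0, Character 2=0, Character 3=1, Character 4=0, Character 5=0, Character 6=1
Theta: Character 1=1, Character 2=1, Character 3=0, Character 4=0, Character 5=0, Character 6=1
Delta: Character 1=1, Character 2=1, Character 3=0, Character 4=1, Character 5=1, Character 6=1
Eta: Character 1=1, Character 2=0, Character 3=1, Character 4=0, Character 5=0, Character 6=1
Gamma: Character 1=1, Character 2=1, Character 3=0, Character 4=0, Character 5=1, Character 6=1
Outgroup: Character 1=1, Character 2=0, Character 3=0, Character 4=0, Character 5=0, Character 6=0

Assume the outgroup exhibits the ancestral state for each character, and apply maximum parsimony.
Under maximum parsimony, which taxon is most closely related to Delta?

Gamma

Character polarity is set by the outgroup: the derived state is whichever differs from the outgroup's state, so for Character 1 the derived state is '0', and for the remaining characters it is '1'.
Character 1: derived state '0' in Beta only — an autapomorphy, so it tells us nothing about relationships among taxa.
Character 2: derived state '1' in Delta, Gamma, and Theta only — synapomorphy for {Delta, Gamma, Theta}.
Character 3: derived state '1' in Beta and Eta only — synapomorphy for {Beta, Eta}.
Character 4 (derived state '1') is unique to Delta (autapomorphy; uninformative for grouping).
Only Delta and Gamma show the derived state '1' for Character 5, supporting them as a clade.
All ingroup taxa share the derived state '1' for Character 6; it defines the ingroup but does not resolve relationships within it.
Most parsimonious ingroup topology: ((Beta,Eta),((Gamma,Delta),Theta)).
Delta and Gamma form a cherry on this tree, so they are sister taxa.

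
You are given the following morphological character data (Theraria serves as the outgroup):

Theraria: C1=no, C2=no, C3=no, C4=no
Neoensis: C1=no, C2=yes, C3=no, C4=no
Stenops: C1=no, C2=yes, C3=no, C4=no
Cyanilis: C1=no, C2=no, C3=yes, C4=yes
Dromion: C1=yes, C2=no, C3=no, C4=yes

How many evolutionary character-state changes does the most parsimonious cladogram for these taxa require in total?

The outgroup has state 'no' for every character, so 'yes' is the derived state throughout.
C1 (derived state 'yes') is unique to Dromion (autapomorphy; uninformative for grouping).
C2: derived state 'yes' in Neoensis and Stenops only — synapomorphy for {Neoensis, Stenops}.
C3: derived state 'yes' in Cyanilis only — an autapomorphy, so it tells us nothing about relationships among taxa.
C4 (derived state 'yes') is shared by Cyanilis and Dromion — a synapomorphy uniting that clade.
Most parsimonious ingroup topology: ((Neoensis,Stenops),(Cyanilis,Dromion)).
Changes per character on this tree: C1: 1; C2: 1; C3: 1; C4: 1.
Total = 4.

4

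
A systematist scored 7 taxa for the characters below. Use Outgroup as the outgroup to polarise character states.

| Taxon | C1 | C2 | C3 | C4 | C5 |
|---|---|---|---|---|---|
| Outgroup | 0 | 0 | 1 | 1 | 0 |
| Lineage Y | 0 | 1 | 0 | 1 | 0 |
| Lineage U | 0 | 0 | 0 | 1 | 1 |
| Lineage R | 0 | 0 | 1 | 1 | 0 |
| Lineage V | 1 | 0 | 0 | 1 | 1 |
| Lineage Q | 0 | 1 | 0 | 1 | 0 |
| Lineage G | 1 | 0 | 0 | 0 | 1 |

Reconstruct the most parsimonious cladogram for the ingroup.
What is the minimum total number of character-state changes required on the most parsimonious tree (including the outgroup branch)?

5

Character polarity is set by the outgroup: the derived state is whichever differs from the outgroup's state, so for C3, C4 the derived state is '0', and for the remaining characters it is '1'.
Only Lineage G and Lineage V show the derived state '1' for C1, supporting them as a clade.
C2 (derived state '1') is shared by Lineage Q and Lineage Y — a synapomorphy uniting that clade.
C3 (derived state '0') is shared by Lineage G, Lineage Q, Lineage U, Lineage V, and Lineage Y — a synapomorphy uniting that clade.
C4 (derived state '0') is unique to Lineage G (autapomorphy; uninformative for grouping).
C5: derived state '1' in Lineage G, Lineage U, and Lineage V only — synapomorphy for {Lineage G, Lineage U, Lineage V}.
Most parsimonious ingroup topology: (((Lineage Y,Lineage Q),(Lineage U,(Lineage V,Lineage G))),Lineage R).
Changes per character on this tree: C1: 1; C2: 1; C3: 1; C4: 1; C5: 1.
Total = 5.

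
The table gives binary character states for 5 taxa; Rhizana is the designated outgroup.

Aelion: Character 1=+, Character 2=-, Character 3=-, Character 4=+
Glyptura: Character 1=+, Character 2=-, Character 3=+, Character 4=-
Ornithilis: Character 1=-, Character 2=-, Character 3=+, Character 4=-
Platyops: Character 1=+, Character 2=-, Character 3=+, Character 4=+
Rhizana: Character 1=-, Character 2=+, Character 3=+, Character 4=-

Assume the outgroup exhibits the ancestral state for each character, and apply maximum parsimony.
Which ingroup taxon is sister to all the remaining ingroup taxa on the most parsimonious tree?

Character polarity is set by the outgroup: the derived state is whichever differs from the outgroup's state, so for Character 2, Character 3 the derived state is '-', and for the remaining characters it is '+'.
Only Aelion, Glyptura, and Platyops show the derived state '+' for Character 1, supporting them as a clade.
All ingroup taxa share the derived state '-' for Character 2; it defines the ingroup but does not resolve relationships within it.
Character 3: derived state '-' in Aelion only — an autapomorphy, so it tells us nothing about relationships among taxa.
Character 4: derived state '+' in Aelion and Platyops only — synapomorphy for {Aelion, Platyops}.
Most parsimonious ingroup topology: (((Aelion,Platyops),Glyptura),Ornithilis).
Ornithilis is sister to the clade containing all other ingroup taxa, so it is the earliest-diverging (most basal) ingroup lineage.

Ornithilis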